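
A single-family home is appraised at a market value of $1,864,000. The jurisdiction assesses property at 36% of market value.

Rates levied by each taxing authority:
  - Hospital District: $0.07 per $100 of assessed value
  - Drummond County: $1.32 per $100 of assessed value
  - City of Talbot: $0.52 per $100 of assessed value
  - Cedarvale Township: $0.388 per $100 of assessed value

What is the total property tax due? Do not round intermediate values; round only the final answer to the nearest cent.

$15,420.50

Assessed value = $1,864,000 × 0.36 = $671,040
Hospital District: $671,040 × 0.0007 = $469.728
Drummond County: $671,040 × 0.0132 = $8,857.728
City of Talbot: $671,040 × 0.0052 = $3,489.408
Cedarvale Township: $671,040 × 0.00388 = $2,603.6352
Total = $469.728 + $8,857.728 + $3,489.408 + $2,603.6352 = $15,420.4992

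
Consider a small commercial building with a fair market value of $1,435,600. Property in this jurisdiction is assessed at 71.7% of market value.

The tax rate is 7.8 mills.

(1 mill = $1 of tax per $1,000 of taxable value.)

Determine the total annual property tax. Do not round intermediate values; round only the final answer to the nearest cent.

$8,028.74

Assessed value = $1,435,600 × 0.717 = $1,029,325.2
Tax = $1,029,325.2 × 0.0078 = $8,028.73656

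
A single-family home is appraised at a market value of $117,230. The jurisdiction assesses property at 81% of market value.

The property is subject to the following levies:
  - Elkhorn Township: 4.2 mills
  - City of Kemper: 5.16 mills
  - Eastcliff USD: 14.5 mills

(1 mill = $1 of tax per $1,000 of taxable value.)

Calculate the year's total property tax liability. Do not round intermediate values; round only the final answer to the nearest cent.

Assessed value = $117,230 × 0.81 = $94,956.3
Elkhorn Township: $94,956.3 × 0.0042 = $398.81646
City of Kemper: $94,956.3 × 0.00516 = $489.974508
Eastcliff USD: $94,956.3 × 0.0145 = $1,376.86635
Total = $398.81646 + $489.974508 + $1,376.86635 = $2,265.657318

$2,265.66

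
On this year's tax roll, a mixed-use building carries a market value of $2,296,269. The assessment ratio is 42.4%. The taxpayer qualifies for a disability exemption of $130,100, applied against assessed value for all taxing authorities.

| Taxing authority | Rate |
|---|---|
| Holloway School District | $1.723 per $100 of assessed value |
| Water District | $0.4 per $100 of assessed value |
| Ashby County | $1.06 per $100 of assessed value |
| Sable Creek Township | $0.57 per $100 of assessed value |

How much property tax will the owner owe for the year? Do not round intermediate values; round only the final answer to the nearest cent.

Assessed value = $2,296,269 × 0.424 = $973,618.056
Taxable value = $973,618.056 − $130,100 = $843,518.056
Holloway School District: $843,518.056 × 0.01723 = $14,533.81610488
Water District: $843,518.056 × 0.004 = $3,374.072224
Ashby County: $843,518.056 × 0.0106 = $8,941.2913936
Sable Creek Township: $843,518.056 × 0.0057 = $4,808.0529192
Total = $14,533.81610488 + $3,374.072224 + $8,941.2913936 + $4,808.0529192 = $31,657.23264168

$31,657.23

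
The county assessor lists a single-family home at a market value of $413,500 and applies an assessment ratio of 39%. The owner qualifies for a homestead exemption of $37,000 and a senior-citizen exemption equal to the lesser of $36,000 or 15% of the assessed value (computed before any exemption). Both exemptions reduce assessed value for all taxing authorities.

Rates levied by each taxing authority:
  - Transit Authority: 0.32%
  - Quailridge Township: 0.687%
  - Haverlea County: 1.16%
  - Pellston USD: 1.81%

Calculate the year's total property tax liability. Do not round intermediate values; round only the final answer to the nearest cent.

$3,979.99

Assessed value = $413,500 × 0.39 = $161,265
Senior-citizen exemption = min($36,000, 15% × $161,265) = min($36,000, $24,189.75) = $24,189.75 (percentage binds)
Taxable value = $161,265 − $37,000 − $24,189.75 = $100,075.25
Transit Authority: $100,075.25 × 0.0032 = $320.2408
Quailridge Township: $100,075.25 × 0.00687 = $687.5169675
Haverlea County: $100,075.25 × 0.0116 = $1,160.8729
Pellston USD: $100,075.25 × 0.0181 = $1,811.362025
Total = $3,979.9926925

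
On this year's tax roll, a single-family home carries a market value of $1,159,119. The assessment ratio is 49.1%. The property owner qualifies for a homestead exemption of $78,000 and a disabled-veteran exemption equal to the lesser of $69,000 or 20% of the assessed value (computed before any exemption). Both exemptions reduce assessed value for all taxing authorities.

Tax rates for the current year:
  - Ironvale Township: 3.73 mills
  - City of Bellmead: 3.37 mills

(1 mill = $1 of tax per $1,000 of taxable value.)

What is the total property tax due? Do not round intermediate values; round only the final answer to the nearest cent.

Assessed value = $1,159,119 × 0.491 = $569,127.429
Disabled-veteran exemption = min($69,000, 20% × $569,127.429) = min($69,000, $113,825.4858) = $69,000 (dollar cap binds)
Taxable value = $569,127.429 − $78,000 − $69,000 = $422,127.429
Ironvale Township: $422,127.429 × 0.00373 = $1,574.53531017
City of Bellmead: $422,127.429 × 0.00337 = $1,422.56943573
Total = $2,997.1047459

$2,997.10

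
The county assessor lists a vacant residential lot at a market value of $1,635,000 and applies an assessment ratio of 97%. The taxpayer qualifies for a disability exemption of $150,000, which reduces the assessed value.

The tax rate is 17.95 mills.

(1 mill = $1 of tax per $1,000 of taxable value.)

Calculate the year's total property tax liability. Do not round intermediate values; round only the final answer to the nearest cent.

$25,775.30

Assessed value = $1,635,000 × 0.97 = $1,585,950
Taxable value = $1,585,950 − $150,000 = $1,435,950
Tax = $1,435,950 × 0.01795 = $25,775.3025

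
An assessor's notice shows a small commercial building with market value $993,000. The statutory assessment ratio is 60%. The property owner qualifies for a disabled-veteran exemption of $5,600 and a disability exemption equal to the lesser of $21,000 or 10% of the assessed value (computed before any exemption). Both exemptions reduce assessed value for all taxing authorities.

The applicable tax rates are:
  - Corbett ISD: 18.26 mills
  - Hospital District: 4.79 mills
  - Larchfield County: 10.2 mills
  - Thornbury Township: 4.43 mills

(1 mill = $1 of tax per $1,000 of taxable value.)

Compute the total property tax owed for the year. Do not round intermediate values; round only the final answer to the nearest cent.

Assessed value = $993,000 × 0.6 = $595,800
Disability exemption = min($21,000, 10% × $595,800) = min($21,000, $59,580) = $21,000 (dollar cap binds)
Taxable value = $595,800 − $5,600 − $21,000 = $569,200
Corbett ISD: $569,200 × 0.01826 = $10,393.592
Hospital District: $569,200 × 0.00479 = $2,726.468
Larchfield County: $569,200 × 0.0102 = $5,805.84
Thornbury Township: $569,200 × 0.00443 = $2,521.556
Total = $21,447.456

$21,447.46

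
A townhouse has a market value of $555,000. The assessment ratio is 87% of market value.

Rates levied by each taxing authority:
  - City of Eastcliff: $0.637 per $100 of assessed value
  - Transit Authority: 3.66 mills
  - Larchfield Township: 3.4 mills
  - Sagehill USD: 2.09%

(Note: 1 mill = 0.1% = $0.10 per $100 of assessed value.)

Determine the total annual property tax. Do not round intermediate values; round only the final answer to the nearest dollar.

Assessed value = $555,000 × 0.87 = $482,850
City of Eastcliff: $482,850 × 0.00637 = $3,075.7545
Transit Authority: $482,850 × 0.00366 = $1,767.231
Larchfield Township: $482,850 × 0.0034 = $1,641.69
Sagehill USD: $482,850 × 0.0209 = $10,091.565
Total = $16,576.2405

$16,576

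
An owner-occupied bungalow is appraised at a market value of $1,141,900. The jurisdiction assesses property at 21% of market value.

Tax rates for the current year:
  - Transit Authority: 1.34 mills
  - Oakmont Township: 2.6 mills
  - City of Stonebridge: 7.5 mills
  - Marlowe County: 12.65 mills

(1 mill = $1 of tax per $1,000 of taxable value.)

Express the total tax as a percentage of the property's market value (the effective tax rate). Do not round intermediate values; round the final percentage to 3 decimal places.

0.506%

Assessed value = $1,141,900 × 0.21 = $239,799
Transit Authority: $239,799 × 0.00134 = $321.33066
Oakmont Township: $239,799 × 0.0026 = $623.4774
City of Stonebridge: $239,799 × 0.0075 = $1,798.4925
Marlowe County: $239,799 × 0.01265 = $3,033.45735
Total tax = $5,776.75791
Effective rate = $5,776.75791 ÷ $1,141,900 = 0.506% of market value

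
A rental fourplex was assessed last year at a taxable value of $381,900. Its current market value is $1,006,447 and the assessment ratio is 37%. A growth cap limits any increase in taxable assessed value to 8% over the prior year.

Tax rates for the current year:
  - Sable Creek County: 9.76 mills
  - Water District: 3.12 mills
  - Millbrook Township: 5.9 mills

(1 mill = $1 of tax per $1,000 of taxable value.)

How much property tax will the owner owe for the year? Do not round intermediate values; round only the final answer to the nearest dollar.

Uncapped assessed value = $1,006,447 × 0.37 = $372,385.39
Cap limit = $381,900 × 1.08 = $412,452
Taxable assessed value = min($372,385.39, $412,452) = $372,385.39 (cap does not bind)
Sable Creek County: $372,385.39 × 0.00976 = $3,634.4814064
Water District: $372,385.39 × 0.00312 = $1,161.8424168
Millbrook Township: $372,385.39 × 0.0059 = $2,197.073801
Total = $6,993.3976242

$6,993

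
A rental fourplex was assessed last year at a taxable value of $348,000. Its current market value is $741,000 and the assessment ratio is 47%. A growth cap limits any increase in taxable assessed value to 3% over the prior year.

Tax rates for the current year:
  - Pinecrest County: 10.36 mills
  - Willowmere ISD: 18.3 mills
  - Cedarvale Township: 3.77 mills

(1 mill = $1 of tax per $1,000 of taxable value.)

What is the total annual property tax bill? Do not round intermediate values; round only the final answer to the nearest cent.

Uncapped assessed value = $741,000 × 0.47 = $348,270
Cap limit = $348,000 × 1.03 = $358,440
Taxable assessed value = min($348,270, $358,440) = $348,270 (cap does not bind)
Pinecrest County: $348,270 × 0.01036 = $3,608.0772
Willowmere ISD: $348,270 × 0.0183 = $6,373.341
Cedarvale Township: $348,270 × 0.00377 = $1,312.9779
Total = $11,294.3961

$11,294.40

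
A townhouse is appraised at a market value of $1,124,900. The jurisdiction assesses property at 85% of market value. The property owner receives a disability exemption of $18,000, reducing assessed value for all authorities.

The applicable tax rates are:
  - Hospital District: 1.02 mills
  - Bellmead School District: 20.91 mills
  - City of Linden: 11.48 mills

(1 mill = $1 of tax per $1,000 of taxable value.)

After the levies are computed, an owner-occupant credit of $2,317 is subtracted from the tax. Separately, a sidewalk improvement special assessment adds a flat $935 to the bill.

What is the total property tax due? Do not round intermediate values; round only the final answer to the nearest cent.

Assessed value = $1,124,900 × 0.85 = $956,165
Taxable value = $956,165 − $18,000 = $938,165
Hospital District: $938,165 × 0.00102 = $956.9283
Bellmead School District: $938,165 × 0.02091 = $19,617.03015
City of Linden: $938,165 × 0.01148 = $10,770.1342
Levies subtotal = $31,344.09265
After credit = $31,344.09265 − $2,317 = $29,027.09265
Total = $29,027.09265 + $935 = $29,962.09265

$29,962.09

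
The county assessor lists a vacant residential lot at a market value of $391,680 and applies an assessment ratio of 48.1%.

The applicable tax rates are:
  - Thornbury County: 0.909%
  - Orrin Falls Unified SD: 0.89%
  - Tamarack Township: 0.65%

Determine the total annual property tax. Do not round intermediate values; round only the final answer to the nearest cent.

$4,613.87

Assessed value = $391,680 × 0.481 = $188,398.08
Thornbury County: $188,398.08 × 0.00909 = $1,712.5385472
Orrin Falls Unified SD: $188,398.08 × 0.0089 = $1,676.742912
Tamarack Township: $188,398.08 × 0.0065 = $1,224.58752
Total = $1,712.5385472 + $1,676.742912 + $1,224.58752 = $4,613.8689792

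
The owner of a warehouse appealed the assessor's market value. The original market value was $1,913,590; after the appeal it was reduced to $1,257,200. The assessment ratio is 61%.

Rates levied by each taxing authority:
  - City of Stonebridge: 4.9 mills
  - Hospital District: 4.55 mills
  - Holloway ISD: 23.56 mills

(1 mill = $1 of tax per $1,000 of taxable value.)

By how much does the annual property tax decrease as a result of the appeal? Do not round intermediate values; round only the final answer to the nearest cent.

Old assessed value = $1,913,590 × 0.61 = $1,167,289.9
New assessed value = $1,257,200 × 0.61 = $766,892
Combined rate = 0.0049 + 0.00455 + 0.02356 = 0.03301
Old tax = $1,167,289.9 × 0.03301 = $38,532.239599
New tax = $766,892 × 0.03301 = $25,315.10492
Reduction = $38,532.239599 − $25,315.10492 = $13,217.134679

$13,217.13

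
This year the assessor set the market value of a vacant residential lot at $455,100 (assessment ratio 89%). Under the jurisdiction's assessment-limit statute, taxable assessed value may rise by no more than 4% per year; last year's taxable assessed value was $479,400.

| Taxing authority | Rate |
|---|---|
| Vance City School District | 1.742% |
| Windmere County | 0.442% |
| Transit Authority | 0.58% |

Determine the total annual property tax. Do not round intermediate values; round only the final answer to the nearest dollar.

$11,195

Uncapped assessed value = $455,100 × 0.89 = $405,039
Cap limit = $479,400 × 1.04 = $498,576
Taxable assessed value = min($405,039, $498,576) = $405,039 (cap does not bind)
Vance City School District: $405,039 × 0.01742 = $7,055.77938
Windmere County: $405,039 × 0.00442 = $1,790.27238
Transit Authority: $405,039 × 0.0058 = $2,349.2262
Total = $11,195.27796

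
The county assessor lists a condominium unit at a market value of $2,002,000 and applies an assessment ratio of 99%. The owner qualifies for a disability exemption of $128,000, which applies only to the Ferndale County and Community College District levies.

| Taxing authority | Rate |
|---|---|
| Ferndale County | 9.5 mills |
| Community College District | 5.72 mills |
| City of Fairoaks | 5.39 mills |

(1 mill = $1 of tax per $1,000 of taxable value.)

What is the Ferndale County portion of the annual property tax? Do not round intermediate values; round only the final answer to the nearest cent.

$17,612.81

Assessed value = $2,002,000 × 0.99 = $1,981,980
Ferndale County taxable value = $1,981,980 − $128,000 = $1,853,980
Ferndale County levy = $1,853,980 × 0.0095 = $17,612.81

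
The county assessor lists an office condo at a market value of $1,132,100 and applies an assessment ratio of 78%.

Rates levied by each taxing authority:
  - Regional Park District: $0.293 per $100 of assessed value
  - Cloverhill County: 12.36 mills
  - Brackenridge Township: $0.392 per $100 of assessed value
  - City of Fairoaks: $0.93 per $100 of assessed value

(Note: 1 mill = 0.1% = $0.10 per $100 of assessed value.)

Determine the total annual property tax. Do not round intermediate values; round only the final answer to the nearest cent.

$25,175.41

Assessed value = $1,132,100 × 0.78 = $883,038
Regional Park District: $883,038 × 0.00293 = $2,587.30134
Cloverhill County: $883,038 × 0.01236 = $10,914.34968
Brackenridge Township: $883,038 × 0.00392 = $3,461.50896
City of Fairoaks: $883,038 × 0.0093 = $8,212.2534
Total = $25,175.41338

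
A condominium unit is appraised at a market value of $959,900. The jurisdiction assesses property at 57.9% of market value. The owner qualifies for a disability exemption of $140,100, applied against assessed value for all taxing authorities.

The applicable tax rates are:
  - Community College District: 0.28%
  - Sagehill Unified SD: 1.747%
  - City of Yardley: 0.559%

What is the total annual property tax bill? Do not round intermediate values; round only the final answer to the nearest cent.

$10,749.54

Assessed value = $959,900 × 0.579 = $555,782.1
Taxable value = $555,782.1 − $140,100 = $415,682.1
Community College District: $415,682.1 × 0.0028 = $1,163.90988
Sagehill Unified SD: $415,682.1 × 0.01747 = $7,261.966287
City of Yardley: $415,682.1 × 0.00559 = $2,323.662939
Total = $1,163.90988 + $7,261.966287 + $2,323.662939 = $10,749.539106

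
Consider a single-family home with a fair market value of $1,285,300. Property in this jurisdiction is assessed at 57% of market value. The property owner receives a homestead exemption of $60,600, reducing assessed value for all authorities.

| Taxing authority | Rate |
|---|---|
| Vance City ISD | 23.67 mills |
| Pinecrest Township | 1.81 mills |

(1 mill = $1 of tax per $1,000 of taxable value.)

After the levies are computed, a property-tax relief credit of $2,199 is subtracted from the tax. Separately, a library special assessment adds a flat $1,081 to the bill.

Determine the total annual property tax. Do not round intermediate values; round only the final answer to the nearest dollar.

Assessed value = $1,285,300 × 0.57 = $732,621
Taxable value = $732,621 − $60,600 = $672,021
Vance City ISD: $672,021 × 0.02367 = $15,906.73707
Pinecrest Township: $672,021 × 0.00181 = $1,216.35801
Levies subtotal = $17,123.09508
After credit = $17,123.09508 − $2,199 = $14,924.09508
Total = $14,924.09508 + $1,081 = $16,005.09508

$16,005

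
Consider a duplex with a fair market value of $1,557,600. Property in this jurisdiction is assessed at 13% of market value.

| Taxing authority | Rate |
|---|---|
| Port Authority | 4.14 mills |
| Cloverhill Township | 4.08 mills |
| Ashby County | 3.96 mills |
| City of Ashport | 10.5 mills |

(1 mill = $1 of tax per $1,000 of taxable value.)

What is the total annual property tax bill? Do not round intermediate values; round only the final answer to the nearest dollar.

Assessed value = $1,557,600 × 0.13 = $202,488
Port Authority: $202,488 × 0.00414 = $838.30032
Cloverhill Township: $202,488 × 0.00408 = $826.15104
Ashby County: $202,488 × 0.00396 = $801.85248
City of Ashport: $202,488 × 0.0105 = $2,126.124
Total = $838.30032 + $826.15104 + $801.85248 + $2,126.124 = $4,592.42784

$4,592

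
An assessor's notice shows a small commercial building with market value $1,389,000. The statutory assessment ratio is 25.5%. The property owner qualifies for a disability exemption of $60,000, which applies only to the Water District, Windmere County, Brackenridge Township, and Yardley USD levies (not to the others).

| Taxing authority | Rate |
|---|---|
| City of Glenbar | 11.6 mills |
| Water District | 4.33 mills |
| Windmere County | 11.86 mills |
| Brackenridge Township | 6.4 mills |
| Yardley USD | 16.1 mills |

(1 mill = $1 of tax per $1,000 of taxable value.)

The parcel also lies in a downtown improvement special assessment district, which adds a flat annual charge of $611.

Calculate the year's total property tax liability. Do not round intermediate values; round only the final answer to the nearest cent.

$16,102.07

Assessed value = $1,389,000 × 0.255 = $354,195
City of Glenbar: $354,195 × 0.0116 = $4,108.662
Water District: ($354,195 − $60,000) × 0.00433 = $294,195 × 0.00433 = $1,273.86435
Windmere County: ($354,195 − $60,000) × 0.01186 = $294,195 × 0.01186 = $3,489.1527
Brackenridge Township: ($354,195 − $60,000) × 0.0064 = $294,195 × 0.0064 = $1,882.848
Yardley USD: ($354,195 − $60,000) × 0.0161 = $294,195 × 0.0161 = $4,736.5395
Levies subtotal = $15,491.06655
Total = $15,491.06655 + $611 = $16,102.06655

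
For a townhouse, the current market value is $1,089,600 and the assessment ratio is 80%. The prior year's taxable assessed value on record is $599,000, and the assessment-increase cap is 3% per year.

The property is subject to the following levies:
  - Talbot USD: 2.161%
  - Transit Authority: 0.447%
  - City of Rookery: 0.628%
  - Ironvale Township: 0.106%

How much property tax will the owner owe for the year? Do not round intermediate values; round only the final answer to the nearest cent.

Uncapped assessed value = $1,089,600 × 0.8 = $871,680
Cap limit = $599,000 × 1.03 = $616,970
Taxable assessed value = min($871,680, $616,970) = $616,970 (cap binds)
Talbot USD: $616,970 × 0.02161 = $13,332.7217
Transit Authority: $616,970 × 0.00447 = $2,757.8559
City of Rookery: $616,970 × 0.00628 = $3,874.5716
Ironvale Township: $616,970 × 0.00106 = $653.9882
Total = $20,619.1374

$20,619.14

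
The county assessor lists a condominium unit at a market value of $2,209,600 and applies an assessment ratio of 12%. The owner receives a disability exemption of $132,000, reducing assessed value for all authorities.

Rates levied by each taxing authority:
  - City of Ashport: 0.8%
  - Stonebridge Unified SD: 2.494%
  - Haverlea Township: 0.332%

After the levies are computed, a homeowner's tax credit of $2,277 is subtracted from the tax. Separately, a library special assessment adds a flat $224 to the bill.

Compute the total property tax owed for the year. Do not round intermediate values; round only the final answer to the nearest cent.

$2,775.09

Assessed value = $2,209,600 × 0.12 = $265,152
Taxable value = $265,152 − $132,000 = $133,152
City of Ashport: $133,152 × 0.008 = $1,065.216
Stonebridge Unified SD: $133,152 × 0.02494 = $3,320.81088
Haverlea Township: $133,152 × 0.00332 = $442.06464
Levies subtotal = $4,828.09152
After credit = $4,828.09152 − $2,277 = $2,551.09152
Total = $2,551.09152 + $224 = $2,775.09152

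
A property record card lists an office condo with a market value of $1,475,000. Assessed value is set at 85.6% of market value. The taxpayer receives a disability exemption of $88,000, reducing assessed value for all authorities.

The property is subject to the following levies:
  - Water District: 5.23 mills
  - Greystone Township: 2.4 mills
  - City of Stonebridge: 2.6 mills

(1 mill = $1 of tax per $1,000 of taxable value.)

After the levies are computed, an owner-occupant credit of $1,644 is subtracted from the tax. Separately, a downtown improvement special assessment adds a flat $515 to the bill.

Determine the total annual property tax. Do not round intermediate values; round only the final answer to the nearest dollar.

$10,887

Assessed value = $1,475,000 × 0.856 = $1,262,600
Taxable value = $1,262,600 − $88,000 = $1,174,600
Water District: $1,174,600 × 0.00523 = $6,143.158
Greystone Township: $1,174,600 × 0.0024 = $2,819.04
City of Stonebridge: $1,174,600 × 0.0026 = $3,053.96
Levies subtotal = $12,016.158
After credit = $12,016.158 − $1,644 = $10,372.158
Total = $10,372.158 + $515 = $10,887.158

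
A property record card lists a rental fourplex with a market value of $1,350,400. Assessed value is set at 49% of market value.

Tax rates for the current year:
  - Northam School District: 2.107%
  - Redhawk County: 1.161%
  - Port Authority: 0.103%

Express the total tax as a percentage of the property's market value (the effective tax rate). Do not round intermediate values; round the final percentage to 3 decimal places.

1.652%

Assessed value = $1,350,400 × 0.49 = $661,696
Northam School District: $661,696 × 0.02107 = $13,941.93472
Redhawk County: $661,696 × 0.01161 = $7,682.29056
Port Authority: $661,696 × 0.00103 = $681.54688
Total tax = $22,305.77216
Effective rate = $22,305.77216 ÷ $1,350,400 = 1.652% of market value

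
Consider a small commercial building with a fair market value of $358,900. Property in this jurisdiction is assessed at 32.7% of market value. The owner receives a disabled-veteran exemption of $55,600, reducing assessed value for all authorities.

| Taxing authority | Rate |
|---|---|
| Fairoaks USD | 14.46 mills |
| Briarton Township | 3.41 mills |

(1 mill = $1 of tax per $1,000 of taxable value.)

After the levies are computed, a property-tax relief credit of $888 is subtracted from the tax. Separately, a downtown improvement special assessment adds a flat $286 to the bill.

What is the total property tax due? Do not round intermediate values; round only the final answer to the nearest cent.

$501.66

Assessed value = $358,900 × 0.327 = $117,360.3
Taxable value = $117,360.3 − $55,600 = $61,760.3
Fairoaks USD: $61,760.3 × 0.01446 = $893.053938
Briarton Township: $61,760.3 × 0.00341 = $210.602623
Levies subtotal = $1,103.656561
After credit = $1,103.656561 − $888 = $215.656561
Total = $215.656561 + $286 = $501.656561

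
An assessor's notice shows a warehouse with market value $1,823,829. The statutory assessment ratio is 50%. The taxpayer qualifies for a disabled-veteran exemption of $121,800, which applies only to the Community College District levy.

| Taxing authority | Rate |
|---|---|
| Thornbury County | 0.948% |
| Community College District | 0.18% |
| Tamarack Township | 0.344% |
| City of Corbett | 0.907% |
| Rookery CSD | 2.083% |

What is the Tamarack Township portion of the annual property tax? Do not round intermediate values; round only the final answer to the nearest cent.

Assessed value = $1,823,829 × 0.5 = $911,914.5
Tamarack Township taxable value = $911,914.5 (exemption does not apply)
Tamarack Township levy = $911,914.5 × 0.00344 = $3,136.98588

$3,136.99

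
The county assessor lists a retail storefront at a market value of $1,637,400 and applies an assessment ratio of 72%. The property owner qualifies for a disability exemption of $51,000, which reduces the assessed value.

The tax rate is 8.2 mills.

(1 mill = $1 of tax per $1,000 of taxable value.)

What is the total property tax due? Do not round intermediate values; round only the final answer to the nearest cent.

$9,249.01

Assessed value = $1,637,400 × 0.72 = $1,178,928
Taxable value = $1,178,928 − $51,000 = $1,127,928
Tax = $1,127,928 × 0.0082 = $9,249.0096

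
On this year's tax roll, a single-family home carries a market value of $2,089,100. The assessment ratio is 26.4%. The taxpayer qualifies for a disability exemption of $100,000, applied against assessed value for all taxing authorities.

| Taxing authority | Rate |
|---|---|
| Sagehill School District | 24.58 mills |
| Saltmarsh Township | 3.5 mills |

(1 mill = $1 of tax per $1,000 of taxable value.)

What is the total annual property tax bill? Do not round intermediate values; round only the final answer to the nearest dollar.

Assessed value = $2,089,100 × 0.264 = $551,522.4
Taxable value = $551,522.4 − $100,000 = $451,522.4
Sagehill School District: $451,522.4 × 0.02458 = $11,098.420592
Saltmarsh Township: $451,522.4 × 0.0035 = $1,580.3284
Total = $11,098.420592 + $1,580.3284 = $12,678.748992

$12,679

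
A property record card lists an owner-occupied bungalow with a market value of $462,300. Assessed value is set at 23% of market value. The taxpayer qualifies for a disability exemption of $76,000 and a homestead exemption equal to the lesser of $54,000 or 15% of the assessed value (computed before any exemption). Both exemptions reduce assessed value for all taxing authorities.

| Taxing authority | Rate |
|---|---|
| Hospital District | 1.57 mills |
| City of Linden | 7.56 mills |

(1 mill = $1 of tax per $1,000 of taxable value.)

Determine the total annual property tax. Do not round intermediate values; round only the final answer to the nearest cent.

Assessed value = $462,300 × 0.23 = $106,329
Homestead exemption = min($54,000, 15% × $106,329) = min($54,000, $15,949.35) = $15,949.35 (percentage binds)
Taxable value = $106,329 − $76,000 − $15,949.35 = $14,379.65
Hospital District: $14,379.65 × 0.00157 = $22.5760505
City of Linden: $14,379.65 × 0.00756 = $108.710154
Total = $131.2862045

$131.29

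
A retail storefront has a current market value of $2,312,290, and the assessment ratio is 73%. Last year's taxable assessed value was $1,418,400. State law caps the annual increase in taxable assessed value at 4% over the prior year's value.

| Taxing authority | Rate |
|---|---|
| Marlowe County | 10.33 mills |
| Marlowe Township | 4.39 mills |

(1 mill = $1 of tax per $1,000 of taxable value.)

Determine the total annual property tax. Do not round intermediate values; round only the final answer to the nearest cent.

Uncapped assessed value = $2,312,290 × 0.73 = $1,687,971.7
Cap limit = $1,418,400 × 1.04 = $1,475,136
Taxable assessed value = min($1,687,971.7, $1,475,136) = $1,475,136 (cap binds)
Marlowe County: $1,475,136 × 0.01033 = $15,238.15488
Marlowe Township: $1,475,136 × 0.00439 = $6,475.84704
Total = $21,714.00192

$21,714.00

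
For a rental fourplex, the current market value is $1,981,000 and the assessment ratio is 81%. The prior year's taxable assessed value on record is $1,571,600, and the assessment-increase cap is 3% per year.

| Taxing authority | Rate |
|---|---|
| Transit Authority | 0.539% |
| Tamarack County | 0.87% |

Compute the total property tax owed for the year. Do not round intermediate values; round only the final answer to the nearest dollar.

Uncapped assessed value = $1,981,000 × 0.81 = $1,604,610
Cap limit = $1,571,600 × 1.03 = $1,618,748
Taxable assessed value = min($1,604,610, $1,618,748) = $1,604,610 (cap does not bind)
Transit Authority: $1,604,610 × 0.00539 = $8,648.8479
Tamarack County: $1,604,610 × 0.0087 = $13,960.107
Total = $22,608.9549

$22,609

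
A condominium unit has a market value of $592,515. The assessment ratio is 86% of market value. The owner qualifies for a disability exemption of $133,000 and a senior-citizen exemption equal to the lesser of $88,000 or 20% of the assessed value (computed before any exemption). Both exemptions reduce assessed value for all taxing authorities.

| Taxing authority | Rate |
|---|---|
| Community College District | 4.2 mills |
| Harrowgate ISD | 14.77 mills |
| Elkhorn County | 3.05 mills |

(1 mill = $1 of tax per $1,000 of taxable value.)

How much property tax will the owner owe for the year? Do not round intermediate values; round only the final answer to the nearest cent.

Assessed value = $592,515 × 0.86 = $509,562.9
Senior-citizen exemption = min($88,000, 20% × $509,562.9) = min($88,000, $101,912.58) = $88,000 (dollar cap binds)
Taxable value = $509,562.9 − $133,000 − $88,000 = $288,562.9
Community College District: $288,562.9 × 0.0042 = $1,211.96418
Harrowgate ISD: $288,562.9 × 0.01477 = $4,262.074033
Elkhorn County: $288,562.9 × 0.00305 = $880.116845
Total = $6,354.155058

$6,354.16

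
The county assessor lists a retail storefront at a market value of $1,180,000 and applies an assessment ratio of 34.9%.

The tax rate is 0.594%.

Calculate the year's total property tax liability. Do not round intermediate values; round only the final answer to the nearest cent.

$2,446.21

Assessed value = $1,180,000 × 0.349 = $411,820
Tax = $411,820 × 0.00594 = $2,446.2108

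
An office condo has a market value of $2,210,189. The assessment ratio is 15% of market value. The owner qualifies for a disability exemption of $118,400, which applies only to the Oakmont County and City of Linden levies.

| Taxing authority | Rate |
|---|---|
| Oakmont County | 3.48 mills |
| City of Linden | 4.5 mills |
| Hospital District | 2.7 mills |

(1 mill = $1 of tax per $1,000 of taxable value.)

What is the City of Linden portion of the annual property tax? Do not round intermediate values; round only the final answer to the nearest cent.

$959.08

Assessed value = $2,210,189 × 0.15 = $331,528.35
City of Linden taxable value = $331,528.35 − $118,400 = $213,128.35
City of Linden levy = $213,128.35 × 0.0045 = $959.077575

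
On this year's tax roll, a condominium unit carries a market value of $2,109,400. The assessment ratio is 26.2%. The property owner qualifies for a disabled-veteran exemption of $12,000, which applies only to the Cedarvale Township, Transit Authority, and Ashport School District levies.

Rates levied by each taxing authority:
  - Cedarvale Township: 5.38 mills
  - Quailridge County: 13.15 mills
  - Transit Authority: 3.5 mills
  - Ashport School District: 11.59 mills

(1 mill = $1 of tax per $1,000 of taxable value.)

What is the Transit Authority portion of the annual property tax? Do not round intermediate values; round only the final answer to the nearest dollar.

Assessed value = $2,109,400 × 0.262 = $552,662.8
Transit Authority taxable value = $552,662.8 − $12,000 = $540,662.8
Transit Authority levy = $540,662.8 × 0.0035 = $1,892.3198

$1,892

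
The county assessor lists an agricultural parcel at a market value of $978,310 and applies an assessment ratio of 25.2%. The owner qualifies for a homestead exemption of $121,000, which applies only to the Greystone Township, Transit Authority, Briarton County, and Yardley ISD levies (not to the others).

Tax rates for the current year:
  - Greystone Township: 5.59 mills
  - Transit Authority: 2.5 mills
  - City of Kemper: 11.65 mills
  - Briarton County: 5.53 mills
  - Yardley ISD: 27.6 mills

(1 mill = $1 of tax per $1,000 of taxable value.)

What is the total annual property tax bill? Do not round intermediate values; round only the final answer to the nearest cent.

Assessed value = $978,310 × 0.252 = $246,534.12
Greystone Township: ($246,534.12 − $121,000) × 0.00559 = $125,534.12 × 0.00559 = $701.7357308
Transit Authority: ($246,534.12 − $121,000) × 0.0025 = $125,534.12 × 0.0025 = $313.8353
City of Kemper: $246,534.12 × 0.01165 = $2,872.122498
Briarton County: ($246,534.12 − $121,000) × 0.00553 = $125,534.12 × 0.00553 = $694.2036836
Yardley ISD: ($246,534.12 − $121,000) × 0.0276 = $125,534.12 × 0.0276 = $3,464.741712
Total = $8,046.6389244

$8,046.64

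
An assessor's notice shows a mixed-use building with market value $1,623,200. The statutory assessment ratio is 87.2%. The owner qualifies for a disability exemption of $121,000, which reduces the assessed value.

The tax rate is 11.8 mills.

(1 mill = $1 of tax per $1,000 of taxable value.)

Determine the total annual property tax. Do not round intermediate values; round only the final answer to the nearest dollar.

$15,274

Assessed value = $1,623,200 × 0.872 = $1,415,430.4
Taxable value = $1,415,430.4 − $121,000 = $1,294,430.4
Tax = $1,294,430.4 × 0.0118 = $15,274.27872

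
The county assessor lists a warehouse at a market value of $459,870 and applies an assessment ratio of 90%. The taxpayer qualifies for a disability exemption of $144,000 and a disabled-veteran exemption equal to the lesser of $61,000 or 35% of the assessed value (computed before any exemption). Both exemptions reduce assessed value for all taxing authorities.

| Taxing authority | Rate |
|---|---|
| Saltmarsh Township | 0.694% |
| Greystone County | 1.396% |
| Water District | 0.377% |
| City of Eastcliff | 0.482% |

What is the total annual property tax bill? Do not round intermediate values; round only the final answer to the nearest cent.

$6,159.96

Assessed value = $459,870 × 0.9 = $413,883
Disabled-veteran exemption = min($61,000, 35% × $413,883) = min($61,000, $144,859.05) = $61,000 (dollar cap binds)
Taxable value = $413,883 − $144,000 − $61,000 = $208,883
Saltmarsh Township: $208,883 × 0.00694 = $1,449.64802
Greystone County: $208,883 × 0.01396 = $2,916.00668
Water District: $208,883 × 0.00377 = $787.48891
City of Eastcliff: $208,883 × 0.00482 = $1,006.81606
Total = $6,159.95967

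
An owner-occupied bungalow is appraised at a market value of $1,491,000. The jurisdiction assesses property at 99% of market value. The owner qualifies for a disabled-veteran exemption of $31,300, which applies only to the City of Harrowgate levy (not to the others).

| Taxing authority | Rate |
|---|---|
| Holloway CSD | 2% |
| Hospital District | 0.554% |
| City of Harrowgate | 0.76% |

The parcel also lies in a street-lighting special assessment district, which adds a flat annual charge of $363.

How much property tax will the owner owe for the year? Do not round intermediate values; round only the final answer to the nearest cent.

Assessed value = $1,491,000 × 0.99 = $1,476,090
Holloway CSD: $1,476,090 × 0.02 = $29,521.8
Hospital District: $1,476,090 × 0.00554 = $8,177.5386
City of Harrowgate: ($1,476,090 − $31,300) × 0.0076 = $1,444,790 × 0.0076 = $10,980.404
Levies subtotal = $48,679.7426
Total = $48,679.7426 + $363 = $49,042.7426

$49,042.74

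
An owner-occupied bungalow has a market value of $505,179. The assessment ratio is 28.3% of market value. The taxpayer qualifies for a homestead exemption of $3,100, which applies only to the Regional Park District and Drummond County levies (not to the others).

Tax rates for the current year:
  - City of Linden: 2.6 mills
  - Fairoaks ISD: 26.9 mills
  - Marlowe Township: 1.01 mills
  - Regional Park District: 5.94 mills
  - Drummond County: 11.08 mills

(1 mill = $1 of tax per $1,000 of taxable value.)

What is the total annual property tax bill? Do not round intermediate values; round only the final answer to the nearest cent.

Assessed value = $505,179 × 0.283 = $142,965.657
City of Linden: $142,965.657 × 0.0026 = $371.7107082
Fairoaks ISD: $142,965.657 × 0.0269 = $3,845.7761733
Marlowe Township: $142,965.657 × 0.00101 = $144.39531357
Regional Park District: ($142,965.657 − $3,100) × 0.00594 = $139,865.657 × 0.00594 = $830.80200258
Drummond County: ($142,965.657 − $3,100) × 0.01108 = $139,865.657 × 0.01108 = $1,549.71147956
Total = $6,742.39567721

$6,742.40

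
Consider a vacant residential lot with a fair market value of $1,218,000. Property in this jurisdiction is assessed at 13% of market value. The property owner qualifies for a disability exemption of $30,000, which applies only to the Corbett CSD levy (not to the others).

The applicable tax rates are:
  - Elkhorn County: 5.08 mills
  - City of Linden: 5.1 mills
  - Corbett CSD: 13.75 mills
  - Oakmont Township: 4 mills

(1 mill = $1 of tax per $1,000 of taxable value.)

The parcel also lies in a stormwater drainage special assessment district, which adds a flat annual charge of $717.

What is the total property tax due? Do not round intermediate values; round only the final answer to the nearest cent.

Assessed value = $1,218,000 × 0.13 = $158,340
Elkhorn County: $158,340 × 0.00508 = $804.3672
City of Linden: $158,340 × 0.0051 = $807.534
Corbett CSD: ($158,340 − $30,000) × 0.01375 = $128,340 × 0.01375 = $1,764.675
Oakmont Township: $158,340 × 0.004 = $633.36
Levies subtotal = $4,009.9362
Total = $4,009.9362 + $717 = $4,726.9362

$4,726.94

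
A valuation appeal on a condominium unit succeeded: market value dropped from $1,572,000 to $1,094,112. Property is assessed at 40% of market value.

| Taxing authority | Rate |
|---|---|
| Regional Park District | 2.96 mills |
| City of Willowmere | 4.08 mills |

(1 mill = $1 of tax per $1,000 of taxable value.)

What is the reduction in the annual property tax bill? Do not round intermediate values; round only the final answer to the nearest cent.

$1,345.73

Old assessed value = $1,572,000 × 0.4 = $628,800
New assessed value = $1,094,112 × 0.4 = $437,644.8
Combined rate = 0.00296 + 0.00408 = 0.00704
Old tax = $628,800 × 0.00704 = $4,426.752
New tax = $437,644.8 × 0.00704 = $3,081.019392
Reduction = $4,426.752 − $3,081.019392 = $1,345.732608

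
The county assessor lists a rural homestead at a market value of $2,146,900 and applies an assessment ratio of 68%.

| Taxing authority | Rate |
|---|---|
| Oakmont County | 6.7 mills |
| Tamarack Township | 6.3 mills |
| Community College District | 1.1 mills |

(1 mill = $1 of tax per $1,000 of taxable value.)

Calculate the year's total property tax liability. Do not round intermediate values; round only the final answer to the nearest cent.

Assessed value = $2,146,900 × 0.68 = $1,459,892
Oakmont County: $1,459,892 × 0.0067 = $9,781.2764
Tamarack Township: $1,459,892 × 0.0063 = $9,197.3196
Community College District: $1,459,892 × 0.0011 = $1,605.8812
Total = $9,781.2764 + $9,197.3196 + $1,605.8812 = $20,584.4772

$20,584.48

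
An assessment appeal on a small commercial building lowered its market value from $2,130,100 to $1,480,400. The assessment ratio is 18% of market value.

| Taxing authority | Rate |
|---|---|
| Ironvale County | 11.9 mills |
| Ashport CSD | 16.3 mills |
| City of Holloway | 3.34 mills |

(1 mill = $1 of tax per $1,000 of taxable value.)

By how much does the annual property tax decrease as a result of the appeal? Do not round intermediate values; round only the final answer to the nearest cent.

$3,688.48

Old assessed value = $2,130,100 × 0.18 = $383,418
New assessed value = $1,480,400 × 0.18 = $266,472
Combined rate = 0.0119 + 0.0163 + 0.00334 = 0.03154
Old tax = $383,418 × 0.03154 = $12,093.00372
New tax = $266,472 × 0.03154 = $8,404.52688
Reduction = $12,093.00372 − $8,404.52688 = $3,688.47684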